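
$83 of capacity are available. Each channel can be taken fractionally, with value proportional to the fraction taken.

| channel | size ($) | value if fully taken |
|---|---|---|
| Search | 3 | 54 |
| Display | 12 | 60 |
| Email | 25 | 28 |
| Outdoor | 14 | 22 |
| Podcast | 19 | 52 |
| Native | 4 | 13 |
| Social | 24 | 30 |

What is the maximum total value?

238.84

Best value per unit of size first: Search 54/3≈18, Display 60/12≈5, Native 13/4≈3.25, Podcast 52/19≈2.74, Outdoor 22/14≈1.57, Social 30/24≈1.25, Email 28/25≈1.12.
Take all of Search (3 $, value 54) ; 80 $ left.
Take all of Display (12 $, value 60) ; 68 $ left.
Take all of Native (4 $, value 13) ; 64 $ left.
All 19 $ of Podcast fit (value 52) ; 45 remain.
Take all of Outdoor (14 $, value 22) ; 31 $ left.
Social: take in full, 24 $ for value 30 ; 7 left.
Only 7 $ remain; take 7/25 of Email for value 28×7/25 = 7.84.
Total value = 238.84.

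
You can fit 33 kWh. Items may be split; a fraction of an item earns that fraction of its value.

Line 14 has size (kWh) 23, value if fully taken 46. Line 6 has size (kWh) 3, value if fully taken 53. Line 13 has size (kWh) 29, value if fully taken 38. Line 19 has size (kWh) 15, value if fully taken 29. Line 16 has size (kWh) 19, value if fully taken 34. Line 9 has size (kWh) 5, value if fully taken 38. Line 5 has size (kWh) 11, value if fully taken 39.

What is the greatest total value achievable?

Best value per unit of size first: Line 6 53/3≈17.7, Line 9 38/5≈7.6, Line 5 39/11≈3.55, Line 14 46/23≈2, Line 19 29/15≈1.93, Line 16 34/19≈1.79, Line 13 38/29≈1.31.
Line 6: take in full, 3 kWh for value 53 — 30 left.
Take all of Line 9 (5 kWh, value 38) — 25 kWh left.
Take all of Line 5 (11 kWh, value 39) — 14 kWh left.
14 kWh left: a 14/23 share of Line 14 gives 46×14/23 = 28.
Total value = 158.

158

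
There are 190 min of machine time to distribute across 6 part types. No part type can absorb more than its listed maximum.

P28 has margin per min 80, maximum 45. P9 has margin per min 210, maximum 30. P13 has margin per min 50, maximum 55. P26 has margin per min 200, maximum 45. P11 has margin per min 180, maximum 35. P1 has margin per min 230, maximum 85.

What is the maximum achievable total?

Highest margin per min first: P1 230 > P9 210 > P26 200 > P11 180 > P28 80 > P13 50.
P1: +85 to 85 (cap) — 105 left.
P9 takes 30 to reach its cap of 30 — 75 left.
Give P26 45 to hit its cap of 45 — 30 left.
P11: +30 (room for 35) → 30. Pool exhausted.
Total = 210×30 + 200×45 + 180×30 + 230×85 = 40250.

40250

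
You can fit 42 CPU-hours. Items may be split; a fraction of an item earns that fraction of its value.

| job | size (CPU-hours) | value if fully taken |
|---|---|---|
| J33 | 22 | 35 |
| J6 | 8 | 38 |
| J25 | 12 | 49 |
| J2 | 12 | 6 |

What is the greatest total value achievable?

Rank by value-to-size ratio: J6 38/8≈4.75, J25 49/12≈4.08, J33 35/22≈1.59, J2 6/12≈0.5.
Take all of J6 (8 CPU-hours, value 38) → 34 CPU-hours left.
All 12 CPU-hours of J25 fit (value 49) → 22 remain.
All 22 CPU-hours of J33 fit (value 35) → 0 remain.
Total value = 122.

122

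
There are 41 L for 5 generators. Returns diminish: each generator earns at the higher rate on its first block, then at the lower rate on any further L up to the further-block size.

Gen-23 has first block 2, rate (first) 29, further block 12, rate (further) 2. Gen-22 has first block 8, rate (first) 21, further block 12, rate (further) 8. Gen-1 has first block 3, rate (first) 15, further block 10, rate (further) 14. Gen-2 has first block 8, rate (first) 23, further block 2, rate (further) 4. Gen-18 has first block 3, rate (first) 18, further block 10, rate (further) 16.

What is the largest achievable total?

Rank every tier by rate: Gen-23/T1 29 > Gen-2/T1 23 > Gen-22/T1 21 > Gen-18/T1 18 > Gen-18/T2 16 > Gen-1/T1 15 > Gen-1/T2 14 > Gen-22/T2 8 > Gen-2/T2 4 > Gen-23/T2 2.
Gen-23 T1 at 29: fill all 2 ; 39 left.
Fill Gen-2 T1 block (8 at 23) ; 31 left.
Fill Gen-22 T1 block (8 at 21) ; 23 left.
Gen-18/T1 (18): +3 ; 20 left.
Fill Gen-18 T2 block (10 at 16) ; 10 left.
Fill Gen-1 T1 block (3 at 15) ; 7 left.
Gen-1/T2: +7 of 10 at 14; pool empty.
Total = 29×2 + 23×8 + 21×8 + 18×3 + 16×10 + 15×3 + 14×7 = 767.

767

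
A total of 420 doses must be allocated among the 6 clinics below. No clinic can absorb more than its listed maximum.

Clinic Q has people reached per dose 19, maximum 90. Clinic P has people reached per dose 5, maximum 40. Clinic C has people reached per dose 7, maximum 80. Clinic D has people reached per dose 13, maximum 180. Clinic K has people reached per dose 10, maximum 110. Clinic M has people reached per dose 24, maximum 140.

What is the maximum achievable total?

Highest people reached per dose first: Clinic M 24 > Clinic Q 19 > Clinic D 13 > Clinic K 10 > Clinic C 7 > Clinic P 5.
Give Clinic M 140 to hit its cap of 140 → 280 left.
Clinic Q takes 90 to reach its cap of 90 → 190 left.
Clinic D: +180 to 180 (cap) → 10 left.
Only 10 left; Clinic K takes them to reach 10.
Total = 19×90 + 13×180 + 10×10 + 24×140 = 7510.

7510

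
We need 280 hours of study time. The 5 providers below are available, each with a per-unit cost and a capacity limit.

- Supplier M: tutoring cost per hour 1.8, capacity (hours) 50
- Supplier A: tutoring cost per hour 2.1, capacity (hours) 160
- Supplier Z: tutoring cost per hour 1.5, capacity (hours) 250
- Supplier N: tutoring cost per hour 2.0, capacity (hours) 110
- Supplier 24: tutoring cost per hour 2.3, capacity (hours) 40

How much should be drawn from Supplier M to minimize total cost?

Use providers in increasing cost order.
Supplier Z at 1.5: take all 250 hours — 30 still needed.
Supplier M (1.8): take the remaining 30 — done.
Supplier N, Supplier A, Supplier 24: unused.

30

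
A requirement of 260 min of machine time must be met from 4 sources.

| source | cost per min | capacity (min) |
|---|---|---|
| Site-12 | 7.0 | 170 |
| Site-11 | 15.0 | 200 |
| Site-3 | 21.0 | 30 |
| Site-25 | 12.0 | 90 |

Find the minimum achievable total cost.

2270

Use sources in increasing cost order.
Take 170 from Site-12 at 7.0 — need 90 more.
Site-25 (12.0): use full 90 — 0 min to go.
Site-11, Site-3: unused.
Cost = 170×7.0 + 90×12.0 = 2270.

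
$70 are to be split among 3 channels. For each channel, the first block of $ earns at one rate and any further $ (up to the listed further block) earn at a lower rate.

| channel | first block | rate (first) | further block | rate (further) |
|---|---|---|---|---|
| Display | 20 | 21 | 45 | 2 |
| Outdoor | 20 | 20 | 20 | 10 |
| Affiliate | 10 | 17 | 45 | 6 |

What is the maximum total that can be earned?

Rank every tier by rate: Display/tier1 21 > Outdoor/tier1 20 > Affiliate/tier1 17 > Outdoor/tier2 10 > Affiliate/tier2 6 > Display/tier2 2.
Display/tier1 (21): +20 — 50 left.
Outdoor/tier1 (20): +20 — 30 left.
Affiliate/tier1 (17): +10 — 20 left.
Outdoor/tier2 (10): +20 — 0 left.
Total = 21×20 + 20×20 + 17×10 + 10×20 = 1190.

1190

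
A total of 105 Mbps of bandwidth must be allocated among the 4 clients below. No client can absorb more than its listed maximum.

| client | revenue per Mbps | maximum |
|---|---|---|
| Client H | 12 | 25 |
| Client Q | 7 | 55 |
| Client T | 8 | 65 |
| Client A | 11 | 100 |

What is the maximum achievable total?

Rank by revenue per Mbps: Client H 12 > Client A 11 > Client T 8 > Client Q 7.
Client H: +25 to 25 (cap) → 80 left.
Client A has room for 100 but only 80 remain, so it gets 80.
Total = 12×25 + 11×80 = 1180.

1180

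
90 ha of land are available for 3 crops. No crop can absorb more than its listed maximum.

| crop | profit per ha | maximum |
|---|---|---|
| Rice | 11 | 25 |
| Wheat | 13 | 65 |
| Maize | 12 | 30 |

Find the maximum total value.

Highest profit per ha first: Wheat 13 > Maize 12 > Rice 11.
Give Wheat 65 to hit its cap of 65 ; 25 left.
Maize: +25 (room for 30) → 25. Pool exhausted.
Total = 13×65 + 12×25 = 1145.

1145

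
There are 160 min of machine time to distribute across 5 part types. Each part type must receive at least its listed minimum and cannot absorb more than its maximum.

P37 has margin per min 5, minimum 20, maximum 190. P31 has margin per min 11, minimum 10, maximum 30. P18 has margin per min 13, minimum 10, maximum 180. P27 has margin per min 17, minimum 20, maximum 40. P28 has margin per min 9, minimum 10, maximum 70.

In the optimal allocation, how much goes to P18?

80

Meeting every minimum uses 20+10+10+20+10 = 70 min, leaving 90.
Order the part types by margin per min: P27 17 > P18 13 > P31 11 > P28 9 > P37 5.
P27 takes 20 more to reach its cap of 40 → 70 left.
P18: +70 (room for 170) → 80. Pool exhausted.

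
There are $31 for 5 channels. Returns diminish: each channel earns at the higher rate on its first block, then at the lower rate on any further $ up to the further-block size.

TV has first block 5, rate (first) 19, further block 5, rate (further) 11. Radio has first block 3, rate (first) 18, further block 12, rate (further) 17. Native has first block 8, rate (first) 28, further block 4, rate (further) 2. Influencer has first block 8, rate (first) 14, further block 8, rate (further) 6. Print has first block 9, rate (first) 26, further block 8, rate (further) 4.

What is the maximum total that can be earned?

Order all 10 blocks by rate: Native/tier1 28 > Print/tier1 26 > TV/tier1 19 > Radio/tier1 18 > Radio/tier2 17 > Influencer/tier1 14 > TV/tier2 11 > Influencer/tier2 6 > Print/tier2 4 > Native/tier2 2.
Fill Native tier1 block (8 at 28) ; 23 left.
Fill Print tier1 block (9 at 26) ; 14 left.
Fill TV tier1 block (5 at 19) ; 9 left.
Radio tier1 at 18: fill all 3 ; 6 left.
Radio/tier2: +6 of 12 at 17; pool empty.
Total = 28×8 + 26×9 + 19×5 + 18×3 + 17×6 = 709.

709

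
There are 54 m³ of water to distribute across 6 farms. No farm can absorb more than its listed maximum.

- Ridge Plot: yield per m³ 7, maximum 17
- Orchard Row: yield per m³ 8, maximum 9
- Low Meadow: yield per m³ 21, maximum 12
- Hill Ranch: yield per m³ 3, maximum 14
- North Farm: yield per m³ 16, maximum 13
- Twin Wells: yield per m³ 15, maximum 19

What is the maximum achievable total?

Rank by yield per m³: Low Meadow 21 > North Farm 16 > Twin Wells 15 > Orchard Row 8 > Ridge Plot 7 > Hill Ranch 3.
Give Low Meadow 12 to hit its cap of 12 → 42 left.
North Farm: +13 to 13 (cap) → 29 left.
Give Twin Wells 19 to hit its cap of 19 → 10 left.
Orchard Row: +9 to 9 (cap) → 1 left.
Only 1 left; Ridge Plot takes them to reach 1.
Total = 7×1 + 8×9 + 21×12 + 16×13 + 15×19 = 824.

824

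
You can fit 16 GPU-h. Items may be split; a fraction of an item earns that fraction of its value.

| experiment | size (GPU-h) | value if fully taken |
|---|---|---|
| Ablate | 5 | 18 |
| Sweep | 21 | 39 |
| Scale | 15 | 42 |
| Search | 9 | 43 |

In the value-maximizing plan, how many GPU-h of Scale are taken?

2

Rank by value-to-size ratio: Search 43/9≈4.78, Ablate 18/5≈3.6, Scale 42/15≈2.8, Sweep 39/21≈1.86.
Take all of Search (9 GPU-h, value 43) — 7 GPU-h left.
All 5 GPU-h of Ablate fit (value 18) — 2 remain.
2 GPU-h left: a 2/15 share of Scale gives 42×2/15 = 5.6.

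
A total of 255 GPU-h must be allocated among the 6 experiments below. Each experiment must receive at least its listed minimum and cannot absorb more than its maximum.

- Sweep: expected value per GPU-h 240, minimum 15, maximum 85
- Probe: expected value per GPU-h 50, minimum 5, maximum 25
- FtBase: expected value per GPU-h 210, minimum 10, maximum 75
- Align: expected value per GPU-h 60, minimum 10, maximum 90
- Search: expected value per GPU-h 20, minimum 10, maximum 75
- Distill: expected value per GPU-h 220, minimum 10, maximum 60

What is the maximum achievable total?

51000

Meeting every minimum uses 15+5+10+10+10+10 = 60 GPU-h, leaving 195.
Order the experiments by expected value per GPU-h: Sweep 240 > Distill 220 > FtBase 210 > Align 60 > Probe 50 > Search 20.
Give Sweep 70 more to hit its cap of 85 → 125 left.
Distill: +50 to 60 (cap) → 75 left.
FtBase takes 65 more to reach its cap of 75 → 10 left.
Align has room for 80 more but only 10 remain, so it gets 20.
Total = 240×85 + 50×5 + 210×75 + 60×20 + 20×10 + 220×60 = 51000.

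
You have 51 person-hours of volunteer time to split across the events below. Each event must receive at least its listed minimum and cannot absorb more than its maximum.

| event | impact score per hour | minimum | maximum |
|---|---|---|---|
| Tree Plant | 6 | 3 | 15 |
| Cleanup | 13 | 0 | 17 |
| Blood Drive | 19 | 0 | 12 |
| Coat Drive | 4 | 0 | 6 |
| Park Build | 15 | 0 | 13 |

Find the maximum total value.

Meeting every minimum uses 3+0+0+0+0 = 3 person-hours, leaving 48.
Highest impact score per hour first: Blood Drive 19 > Park Build 15 > Cleanup 13 > Tree Plant 6 > Coat Drive 4.
Blood Drive takes 12 more to reach its cap of 12 — 36 left.
Park Build takes 13 more to reach its cap of 13 — 23 left.
Cleanup takes 17 more to reach its cap of 17 — 6 left.
Tree Plant: +6 (room for 12) → 9. Pool exhausted.
Total = 6×9 + 13×17 + 19×12 + 15×13 = 698.

698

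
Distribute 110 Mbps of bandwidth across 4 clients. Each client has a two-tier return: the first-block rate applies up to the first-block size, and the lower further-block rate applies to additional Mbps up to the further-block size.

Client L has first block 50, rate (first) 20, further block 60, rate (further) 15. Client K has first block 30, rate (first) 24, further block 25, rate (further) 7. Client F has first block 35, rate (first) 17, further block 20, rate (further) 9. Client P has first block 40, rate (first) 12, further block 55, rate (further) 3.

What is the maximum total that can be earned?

Order all 8 blocks by rate: Client K/tier1 24 > Client L/tier1 20 > Client F/tier1 17 > Client L/tier2 15 > Client P/tier1 12 > Client F/tier2 9 > Client K/tier2 7 > Client P/tier2 3.
Client K tier1 at 24: fill all 30 ; 80 left.
Client L tier1 at 20: fill all 50 ; 30 left.
Client F tier1 at 17: only 30 left, fill 30.
Total = 24×30 + 20×50 + 17×30 = 2230.

2230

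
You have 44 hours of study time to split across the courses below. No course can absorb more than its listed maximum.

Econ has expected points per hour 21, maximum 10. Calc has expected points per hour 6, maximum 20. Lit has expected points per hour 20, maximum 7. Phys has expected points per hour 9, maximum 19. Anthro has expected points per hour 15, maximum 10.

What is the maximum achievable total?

653

Order the courses by expected points per hour: Econ 21 > Lit 20 > Anthro 15 > Phys 9 > Calc 6.
Give Econ 10 to hit its cap of 10 — 34 left.
Lit: +7 to 7 (cap) — 27 left.
Give Anthro 10 to hit its cap of 10 — 17 left.
Only 17 left; Phys takes them to reach 17.
Total = 21×10 + 20×7 + 9×17 + 15×10 = 653.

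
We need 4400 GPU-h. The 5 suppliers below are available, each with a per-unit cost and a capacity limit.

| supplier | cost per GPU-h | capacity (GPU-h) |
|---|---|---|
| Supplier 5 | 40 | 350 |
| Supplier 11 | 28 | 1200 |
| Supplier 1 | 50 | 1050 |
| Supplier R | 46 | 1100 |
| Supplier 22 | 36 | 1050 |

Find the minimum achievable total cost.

Use suppliers in increasing cost order.
Supplier 11 (28): use full 1200 — 3200 GPU-h to go.
Supplier 22 (36): use full 1050 — 2150 GPU-h to go.
Supplier 5 at 40: take all 350 GPU-h — 1800 still needed.
Supplier R at 46: take all 1100 GPU-h — 700 still needed.
Take 700 from Supplier 1 at 50 to finish.
Cost = 1200×28 + 1050×36 + 350×40 + 1100×46 + 700×50 = 171000.

171000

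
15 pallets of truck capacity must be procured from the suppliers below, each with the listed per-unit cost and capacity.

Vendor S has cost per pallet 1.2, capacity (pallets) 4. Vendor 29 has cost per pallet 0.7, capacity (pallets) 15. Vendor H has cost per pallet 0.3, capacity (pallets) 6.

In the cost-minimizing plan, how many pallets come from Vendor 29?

9

Fill from the cheapest supplier first.
Take 6 from Vendor H at 0.3 ; need 9 more.
Take 9 from Vendor 29 at 0.7 to finish.
Vendor S: unused.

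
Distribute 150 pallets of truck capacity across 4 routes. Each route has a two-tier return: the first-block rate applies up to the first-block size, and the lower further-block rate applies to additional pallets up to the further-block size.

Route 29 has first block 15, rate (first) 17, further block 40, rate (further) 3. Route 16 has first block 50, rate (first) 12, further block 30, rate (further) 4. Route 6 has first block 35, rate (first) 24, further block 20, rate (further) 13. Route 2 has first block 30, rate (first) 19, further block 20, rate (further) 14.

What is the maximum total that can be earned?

2565

Order all 8 blocks by rate: Route 6/T1 24 > Route 2/T1 19 > Route 29/T1 17 > Route 2/T2 14 > Route 6/T2 13 > Route 16/T1 12 > Route 16/T2 4 > Route 29/T2 3.
Route 6 T1 at 24: fill all 35 — 115 left.
Route 2 T1 at 19: fill all 30 — 85 left.
Fill Route 29 T1 block (15 at 17) — 70 left.
Fill Route 2 T2 block (20 at 14) — 50 left.
Fill Route 6 T2 block (20 at 13) — 30 left.
Route 16/T1: +30 of 50 at 12; pool empty.
Total = 24×35 + 19×30 + 17×15 + 14×20 + 13×20 + 12×30 = 2565.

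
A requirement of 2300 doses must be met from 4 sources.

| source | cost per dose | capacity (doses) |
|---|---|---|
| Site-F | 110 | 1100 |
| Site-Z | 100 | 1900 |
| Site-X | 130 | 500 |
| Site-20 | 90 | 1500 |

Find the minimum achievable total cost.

215000

Cheapest first:
Site-20 (90): use full 1500 ; 800 doses to go.
Take 800 from Site-Z at 100 to finish.
Site-F, Site-X: unused.
Cost = 1500×90 + 800×100 = 215000.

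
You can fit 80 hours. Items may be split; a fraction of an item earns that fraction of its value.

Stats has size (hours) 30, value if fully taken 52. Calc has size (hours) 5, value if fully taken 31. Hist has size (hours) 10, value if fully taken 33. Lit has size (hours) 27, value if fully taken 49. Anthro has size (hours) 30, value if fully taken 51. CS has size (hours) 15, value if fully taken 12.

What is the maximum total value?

Best value per unit of size first: Calc 31/5≈6.2, Hist 33/10≈3.3, Lit 49/27≈1.81, Stats 52/30≈1.73, Anthro 51/30≈1.7, CS 12/15≈0.8.
Calc: take in full, 5 hours for value 31 → 75 left.
Take all of Hist (10 hours, value 33) → 65 hours left.
All 27 hours of Lit fit (value 49) → 38 remain.
All 30 hours of Stats fit (value 52) → 8 remain.
Only 8 hours remain; take 8/30 of Anthro for value 51×8/30 = 13.6.
Total value = 178.6.

178.6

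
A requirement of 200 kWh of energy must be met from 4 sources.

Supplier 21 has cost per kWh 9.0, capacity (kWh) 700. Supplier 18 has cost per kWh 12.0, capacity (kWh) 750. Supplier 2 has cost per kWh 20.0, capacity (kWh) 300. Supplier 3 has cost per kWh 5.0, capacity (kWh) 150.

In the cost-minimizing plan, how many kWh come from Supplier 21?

Cheapest first:
Supplier 3 at 5.0: take all 150 kWh — 50 still needed.
Supplier 21 at 9.0: take 50 of its 700 — requirement met.
Supplier 18, Supplier 2: unused.

50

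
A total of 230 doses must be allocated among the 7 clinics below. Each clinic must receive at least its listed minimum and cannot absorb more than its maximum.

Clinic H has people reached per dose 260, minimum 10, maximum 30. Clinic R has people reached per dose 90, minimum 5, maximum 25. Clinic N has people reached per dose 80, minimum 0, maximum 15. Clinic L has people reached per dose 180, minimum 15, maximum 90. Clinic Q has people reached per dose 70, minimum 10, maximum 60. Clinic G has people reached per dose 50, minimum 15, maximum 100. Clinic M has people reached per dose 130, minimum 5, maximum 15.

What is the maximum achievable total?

32950

Meeting every minimum uses 10+5+0+15+10+15+5 = 60 doses, leaving 170.
Rank by people reached per dose: Clinic H 260 > Clinic L 180 > Clinic M 130 > Clinic R 90 > Clinic N 80 > Clinic Q 70 > Clinic G 50.
Give Clinic H 20 more to hit its cap of 30 ; 150 left.
Clinic L takes 75 more to reach its cap of 90 ; 75 left.
Give Clinic M 10 more to hit its cap of 15 ; 65 left.
Clinic R: +20 to 25 (cap) ; 45 left.
Give Clinic N 15 more to hit its cap of 15 ; 30 left.
Clinic Q has room for 50 more but only 30 remain, so it gets 40.
Total = 260×30 + 90×25 + 80×15 + 180×90 + 70×40 + 50×15 + 130×15 = 32950.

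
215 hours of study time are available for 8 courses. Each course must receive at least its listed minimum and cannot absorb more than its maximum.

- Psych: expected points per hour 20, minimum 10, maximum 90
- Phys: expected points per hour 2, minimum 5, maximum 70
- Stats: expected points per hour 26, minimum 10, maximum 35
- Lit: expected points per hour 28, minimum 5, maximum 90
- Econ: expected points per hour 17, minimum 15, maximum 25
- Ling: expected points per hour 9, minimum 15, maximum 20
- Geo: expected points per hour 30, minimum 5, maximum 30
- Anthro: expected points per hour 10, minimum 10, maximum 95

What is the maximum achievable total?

5130

Meeting every minimum uses 10+5+10+5+15+15+5+10 = 75 hours, leaving 140.
Rank by expected points per hour: Geo 30 > Lit 28 > Stats 26 > Psych 20 > Econ 17 > Anthro 10 > Ling 9 > Phys 2.
Give Geo 25 more to hit its cap of 30 — 115 left.
Lit: +85 to 90 (cap) — 30 left.
Stats takes 25 more to reach its cap of 35 — 5 left.
Only 5 left; Psych takes them to reach 15.
Total = 20×15 + 2×5 + 26×35 + 28×90 + 17×15 + 9×15 + 30×30 + 10×10 = 5130.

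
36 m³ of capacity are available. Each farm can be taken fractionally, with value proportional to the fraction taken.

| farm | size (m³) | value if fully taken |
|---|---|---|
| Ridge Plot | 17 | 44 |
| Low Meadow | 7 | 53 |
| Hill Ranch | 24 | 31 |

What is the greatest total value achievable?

112.5

Best value per unit of size first: Low Meadow 53/7≈7.57, Ridge Plot 44/17≈2.59, Hill Ranch 31/24≈1.29.
Low Meadow: take in full, 7 m³ for value 53 ; 29 left.
Ridge Plot: take in full, 17 m³ for value 44 ; 12 left.
Only 12 m³ remain; take 12/24 of Hill Ranch for value 31×12/24 = 15.5.
Total value = 112.5.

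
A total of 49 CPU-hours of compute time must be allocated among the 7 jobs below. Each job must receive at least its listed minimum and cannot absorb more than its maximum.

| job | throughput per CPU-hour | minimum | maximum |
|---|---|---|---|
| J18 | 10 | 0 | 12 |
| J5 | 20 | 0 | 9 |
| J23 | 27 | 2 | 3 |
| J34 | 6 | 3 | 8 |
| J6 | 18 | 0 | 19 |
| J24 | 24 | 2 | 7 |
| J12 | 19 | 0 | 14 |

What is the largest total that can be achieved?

Meeting every minimum uses 0+0+2+3+0+2+0 = 7 CPU-hours, leaving 42.
Rank by throughput per CPU-hour: J23 27 > J24 24 > J5 20 > J12 19 > J6 18 > J18 10 > J34 6.
Give J23 1 more to hit its cap of 3 ; 41 left.
J24 takes 5 more to reach its cap of 7 ; 36 left.
Give J5 9 more to hit its cap of 9 ; 27 left.
Give J12 14 more to hit its cap of 14 ; 13 left.
J6: +13 (room for 19) → 13. Pool exhausted.
Total = 20×9 + 27×3 + 6×3 + 18×13 + 24×7 + 19×14 = 947.

947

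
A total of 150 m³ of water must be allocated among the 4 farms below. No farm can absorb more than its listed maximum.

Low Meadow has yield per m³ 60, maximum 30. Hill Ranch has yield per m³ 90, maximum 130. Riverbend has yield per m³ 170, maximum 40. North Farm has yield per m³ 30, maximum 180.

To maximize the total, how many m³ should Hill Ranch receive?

Highest yield per m³ first: Riverbend 170 > Hill Ranch 90 > Low Meadow 60 > North Farm 30.
Riverbend: +40 to 40 (cap) ; 110 left.
Only 110 left; Hill Ranch takes them to reach 110.

110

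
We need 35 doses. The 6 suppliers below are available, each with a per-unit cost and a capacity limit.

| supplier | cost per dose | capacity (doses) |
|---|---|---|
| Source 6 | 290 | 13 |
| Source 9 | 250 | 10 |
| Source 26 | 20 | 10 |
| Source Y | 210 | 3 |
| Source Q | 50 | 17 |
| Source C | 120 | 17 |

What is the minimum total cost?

Fill from the cheapest supplier first.
Take 10 from Source 26 at 20 — need 25 more.
Source Q (50): use full 17 — 8 doses to go.
Source C (120): take the remaining 8 — done.
Source Y, Source 9, Source 6: unused.
Cost = 10×20 + 17×50 + 8×120 = 2010.

2010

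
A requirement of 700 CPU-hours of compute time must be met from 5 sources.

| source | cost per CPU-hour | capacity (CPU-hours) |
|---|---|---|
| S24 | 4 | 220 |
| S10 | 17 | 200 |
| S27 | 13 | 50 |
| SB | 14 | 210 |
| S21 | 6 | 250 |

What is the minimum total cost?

5550

Cheapest first:
S24 at 4: take all 220 CPU-hours → 480 still needed.
S21 (6): use full 250 → 230 CPU-hours to go.
Take 50 from S27 at 13 → need 180 more.
Take 180 from SB at 14 to finish.
S10: unused.
Cost = 220×4 + 250×6 + 50×13 + 180×14 = 5550.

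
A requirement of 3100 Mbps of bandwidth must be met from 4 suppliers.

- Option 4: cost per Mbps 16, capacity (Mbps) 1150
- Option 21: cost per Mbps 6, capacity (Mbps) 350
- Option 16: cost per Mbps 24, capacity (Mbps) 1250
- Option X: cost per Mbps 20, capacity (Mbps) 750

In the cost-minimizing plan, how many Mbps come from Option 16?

850

Use suppliers in increasing cost order.
Option 21 at 6: take all 350 Mbps → 2750 still needed.
Option 4 (16): use full 1150 → 1600 Mbps to go.
Take 750 from Option X at 20 → need 850 more.
Take 850 from Option 16 at 24 to finish.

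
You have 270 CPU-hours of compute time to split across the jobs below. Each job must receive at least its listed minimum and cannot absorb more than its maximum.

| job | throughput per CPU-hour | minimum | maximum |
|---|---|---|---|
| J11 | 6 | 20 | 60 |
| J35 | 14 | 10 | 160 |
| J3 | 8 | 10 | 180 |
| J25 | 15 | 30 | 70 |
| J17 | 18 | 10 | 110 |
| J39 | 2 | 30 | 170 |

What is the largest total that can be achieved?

Meeting every minimum uses 20+10+10+30+10+30 = 110 CPU-hours, leaving 160.
Highest throughput per CPU-hour first: J17 18 > J25 15 > J35 14 > J3 8 > J11 6 > J39 2.
J17 takes 100 more to reach its cap of 110 → 60 left.
J25 takes 40 more to reach its cap of 70 → 20 left.
J35 has room for 150 more but only 20 remain, so it gets 30.
Total = 6×20 + 14×30 + 8×10 + 15×70 + 18×110 + 2×30 = 3710.

3710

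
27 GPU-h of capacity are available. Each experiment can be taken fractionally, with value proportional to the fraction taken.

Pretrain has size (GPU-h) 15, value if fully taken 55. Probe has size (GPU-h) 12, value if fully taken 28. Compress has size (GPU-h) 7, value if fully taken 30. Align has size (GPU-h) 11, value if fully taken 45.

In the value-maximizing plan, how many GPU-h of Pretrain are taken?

9

Sort by value density: Compress 30/7≈4.29, Align 45/11≈4.09, Pretrain 55/15≈3.67, Probe 28/12≈2.33.
Take all of Compress (7 GPU-h, value 30) → 20 GPU-h left.
Align: take in full, 11 GPU-h for value 45 → 9 left.
9 GPU-h left: a 9/15 share of Pretrain gives 55×9/15 = 33.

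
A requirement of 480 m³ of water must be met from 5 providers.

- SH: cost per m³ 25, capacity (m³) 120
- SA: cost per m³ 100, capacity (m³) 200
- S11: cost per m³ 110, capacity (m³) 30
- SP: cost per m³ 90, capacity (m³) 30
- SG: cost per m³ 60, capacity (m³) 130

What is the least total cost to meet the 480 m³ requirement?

Fill from the cheapest provider first.
Take 120 from SH at 25 — need 360 more.
Take 130 from SG at 60 — need 230 more.
SP at 90: take all 30 m³ — 200 still needed.
Take 200 from SA at 100 — need 0 more.
S11: unused.
Cost = 120×25 + 130×60 + 30×90 + 200×100 = 33500.

33500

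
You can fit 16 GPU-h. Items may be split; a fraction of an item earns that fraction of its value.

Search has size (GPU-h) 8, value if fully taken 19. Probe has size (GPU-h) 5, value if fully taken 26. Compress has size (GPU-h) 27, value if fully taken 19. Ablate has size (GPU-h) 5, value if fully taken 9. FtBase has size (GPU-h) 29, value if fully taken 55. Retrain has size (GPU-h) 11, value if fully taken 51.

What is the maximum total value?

77

Sort by value density: Probe 26/5≈5.2, Retrain 51/11≈4.64, Search 19/8≈2.38, FtBase 55/29≈1.9, Ablate 9/5≈1.8, Compress 19/27≈0.704.
All 5 GPU-h of Probe fit (value 26) → 11 remain.
Take all of Retrain (11 GPU-h, value 51) → 0 GPU-h left.
Total value = 77.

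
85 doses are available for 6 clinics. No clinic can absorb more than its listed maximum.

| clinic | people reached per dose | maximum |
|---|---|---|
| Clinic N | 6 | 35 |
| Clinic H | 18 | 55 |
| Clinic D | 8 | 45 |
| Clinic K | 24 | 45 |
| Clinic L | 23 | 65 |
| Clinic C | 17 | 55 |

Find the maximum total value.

Rank by people reached per dose: Clinic K 24 > Clinic L 23 > Clinic H 18 > Clinic C 17 > Clinic D 8 > Clinic N 6.
Give Clinic K 45 to hit its cap of 45 → 40 left.
Only 40 left; Clinic L takes them to reach 40.
Total = 24×45 + 23×40 = 2000.

2000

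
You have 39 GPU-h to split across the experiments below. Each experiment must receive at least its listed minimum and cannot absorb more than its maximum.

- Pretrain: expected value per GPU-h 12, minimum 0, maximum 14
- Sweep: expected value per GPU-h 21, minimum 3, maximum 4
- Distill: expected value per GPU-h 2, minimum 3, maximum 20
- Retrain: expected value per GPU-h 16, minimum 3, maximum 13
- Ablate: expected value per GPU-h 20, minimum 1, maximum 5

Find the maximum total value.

566

Meeting every minimum uses 0+3+3+3+1 = 10 GPU-h, leaving 29.
Rank by expected value per GPU-h: Sweep 21 > Ablate 20 > Retrain 16 > Pretrain 12 > Distill 2.
Sweep takes 1 more to reach its cap of 4 — 28 left.
Ablate: +4 to 5 (cap) — 24 left.
Give Retrain 10 more to hit its cap of 13 — 14 left.
Give Pretrain 14 more to hit its cap of 14 — 0 left.
Total = 12×14 + 21×4 + 2×3 + 16×13 + 20×5 = 566.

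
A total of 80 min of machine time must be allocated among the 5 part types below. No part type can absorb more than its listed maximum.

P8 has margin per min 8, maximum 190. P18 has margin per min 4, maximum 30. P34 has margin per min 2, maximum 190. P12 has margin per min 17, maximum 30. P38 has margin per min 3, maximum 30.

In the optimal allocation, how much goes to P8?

50

Highest margin per min first: P12 17 > P8 8 > P18 4 > P38 3 > P34 2.
P12 takes 30 to reach its cap of 30 → 50 left.
P8 has room for 190 but only 50 remain, so it gets 50.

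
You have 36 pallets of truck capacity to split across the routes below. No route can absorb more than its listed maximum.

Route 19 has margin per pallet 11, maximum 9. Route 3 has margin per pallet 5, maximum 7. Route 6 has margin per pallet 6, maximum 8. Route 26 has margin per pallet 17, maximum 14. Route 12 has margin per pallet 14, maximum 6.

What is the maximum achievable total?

Rank by margin per pallet: Route 26 17 > Route 12 14 > Route 19 11 > Route 6 6 > Route 3 5.
Give Route 26 14 to hit its cap of 14 ; 22 left.
Route 12: +6 to 6 (cap) ; 16 left.
Route 19: +9 to 9 (cap) ; 7 left.
Route 6: +7 (room for 8) → 7. Pool exhausted.
Total = 11×9 + 6×7 + 17×14 + 14×6 = 463.

463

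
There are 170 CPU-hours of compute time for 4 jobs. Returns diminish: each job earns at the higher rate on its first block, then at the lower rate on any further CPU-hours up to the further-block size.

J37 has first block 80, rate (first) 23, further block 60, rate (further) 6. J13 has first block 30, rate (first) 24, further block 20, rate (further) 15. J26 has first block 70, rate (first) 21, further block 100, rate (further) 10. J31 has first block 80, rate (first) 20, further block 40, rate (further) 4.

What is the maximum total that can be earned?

3820

Treat each block as its own option and order by rate: J13/T1 24 > J37/T1 23 > J26/T1 21 > J31/T1 20 > J13/T2 15 > J26/T2 10 > J37/T2 6 > J31/T2 4.
Fill J13 T1 block (30 at 24) — 140 left.
J37/T1 (23): +80 — 60 left.
J26/T1: +60 of 70 at 21; pool empty.
Total = 24×30 + 23×80 + 21×60 = 3820.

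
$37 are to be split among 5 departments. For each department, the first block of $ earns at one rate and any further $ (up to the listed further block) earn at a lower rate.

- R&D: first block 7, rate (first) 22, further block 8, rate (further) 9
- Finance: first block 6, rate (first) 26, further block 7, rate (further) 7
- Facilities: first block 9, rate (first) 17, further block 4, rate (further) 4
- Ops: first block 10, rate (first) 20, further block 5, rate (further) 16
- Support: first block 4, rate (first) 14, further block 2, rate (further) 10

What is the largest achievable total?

Rank every tier by rate: Finance/tier1 26 > R&D/tier1 22 > Ops/tier1 20 > Facilities/tier1 17 > Ops/tier2 16 > Support/tier1 14 > Support/tier2 10 > R&D/tier2 9 > Finance/tier2 7 > Facilities/tier2 4.
Fill Finance tier1 block (6 at 26) → 31 left.
R&D/tier1 (22): +7 → 24 left.
Ops/tier1 (20): +10 → 14 left.
Facilities tier1 at 17: fill all 9 → 5 left.
Fill Ops tier2 block (5 at 16) → 0 left.
Total = 26×6 + 22×7 + 20×10 + 17×9 + 16×5 = 743.

743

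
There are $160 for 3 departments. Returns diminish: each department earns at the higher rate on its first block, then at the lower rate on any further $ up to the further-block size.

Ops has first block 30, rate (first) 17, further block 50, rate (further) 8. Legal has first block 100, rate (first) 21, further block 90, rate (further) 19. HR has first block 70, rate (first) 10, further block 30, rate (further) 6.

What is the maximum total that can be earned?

3240

Treat each block as its own option and order by rate: Legal/tier1 21 > Legal/tier2 19 > Ops/tier1 17 > HR/tier1 10 > Ops/tier2 8 > HR/tier2 6.
Legal/tier1 (21): +100 → 60 left.
Legal tier2 at 19: only 60 left, fill 60.
Total = 21×100 + 19×60 = 3240.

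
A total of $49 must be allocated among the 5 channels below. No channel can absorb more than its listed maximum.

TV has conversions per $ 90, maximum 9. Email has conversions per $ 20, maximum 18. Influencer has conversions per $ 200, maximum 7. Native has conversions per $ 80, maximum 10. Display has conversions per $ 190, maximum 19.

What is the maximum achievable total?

6700

Order the channels by conversions per $: Influencer 200 > Display 190 > TV 90 > Native 80 > Email 20.
Influencer takes 7 to reach its cap of 7 — 42 left.
Give Display 19 to hit its cap of 19 — 23 left.
TV takes 9 to reach its cap of 9 — 14 left.
Native takes 10 to reach its cap of 10 — 4 left.
Only 4 left; Email takes them to reach 4.
Total = 90×9 + 20×4 + 200×7 + 80×10 + 190×19 = 6700.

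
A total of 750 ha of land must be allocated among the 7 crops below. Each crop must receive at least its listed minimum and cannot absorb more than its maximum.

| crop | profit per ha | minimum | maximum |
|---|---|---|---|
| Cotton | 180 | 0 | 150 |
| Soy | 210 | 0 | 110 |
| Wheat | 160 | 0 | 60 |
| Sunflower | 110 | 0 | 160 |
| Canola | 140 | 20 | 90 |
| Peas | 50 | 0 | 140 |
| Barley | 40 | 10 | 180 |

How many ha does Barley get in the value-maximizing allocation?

40

Meeting every minimum uses 0+0+0+0+20+0+10 = 30 ha, leaving 720.
Rank by profit per ha: Soy 210 > Cotton 180 > Wheat 160 > Canola 140 > Sunflower 110 > Peas 50 > Barley 40.
Soy takes 110 more to reach its cap of 110 — 610 left.
Cotton takes 150 more to reach its cap of 150 — 460 left.
Wheat: +60 to 60 (cap) — 400 left.
Give Canola 70 more to hit its cap of 90 — 330 left.
Sunflower takes 160 more to reach its cap of 160 — 170 left.
Give Peas 140 more to hit its cap of 140 — 30 left.
Barley: +30 (room for 170) → 40. Pool exhausted.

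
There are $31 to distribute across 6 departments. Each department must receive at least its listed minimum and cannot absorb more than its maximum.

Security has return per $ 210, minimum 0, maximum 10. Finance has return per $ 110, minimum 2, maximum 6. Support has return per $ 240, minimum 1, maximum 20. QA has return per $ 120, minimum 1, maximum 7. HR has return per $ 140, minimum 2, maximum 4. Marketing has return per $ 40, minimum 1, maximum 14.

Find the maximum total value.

Meeting every minimum uses 0+2+1+1+2+1 = 7 $, leaving 24.
Order the departments by return per $: Support 240 > Security 210 > HR 140 > QA 120 > Finance 110 > Marketing 40.
Give Support 19 more to hit its cap of 20 — 5 left.
Security has room for 10 more but only 5 remain, so it gets 5.
Total = 210×5 + 110×2 + 240×20 + 120×1 + 140×2 + 40×1 = 6510.

6510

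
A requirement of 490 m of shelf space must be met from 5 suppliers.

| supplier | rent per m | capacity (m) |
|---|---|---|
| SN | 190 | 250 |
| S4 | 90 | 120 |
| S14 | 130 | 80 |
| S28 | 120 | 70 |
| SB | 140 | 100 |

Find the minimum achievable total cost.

66400

Cheapest first:
Take 120 from S4 at 90 → need 370 more.
S28 at 120: take all 70 m → 300 still needed.
S14 (130): use full 80 → 220 m to go.
SB (140): use full 100 → 120 m to go.
SN at 190: take 120 of its 250 → requirement met.
Cost = 120×90 + 70×120 + 80×130 + 100×140 + 120×190 = 66400.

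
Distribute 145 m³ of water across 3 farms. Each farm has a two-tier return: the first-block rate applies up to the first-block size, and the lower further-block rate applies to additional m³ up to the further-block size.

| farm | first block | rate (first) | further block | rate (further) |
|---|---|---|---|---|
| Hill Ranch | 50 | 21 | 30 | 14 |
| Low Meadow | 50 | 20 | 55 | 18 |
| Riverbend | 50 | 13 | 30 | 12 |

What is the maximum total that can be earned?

2860

Rank every tier by rate: Hill Ranch/T1 21 > Low Meadow/T1 20 > Low Meadow/T2 18 > Hill Ranch/T2 14 > Riverbend/T1 13 > Riverbend/T2 12.
Hill Ranch T1 at 21: fill all 50 → 95 left.
Fill Low Meadow T1 block (50 at 20) → 45 left.
45 remain; put them into Low Meadow T2 at 18.
Total = 21×50 + 20×50 + 18×45 = 2860.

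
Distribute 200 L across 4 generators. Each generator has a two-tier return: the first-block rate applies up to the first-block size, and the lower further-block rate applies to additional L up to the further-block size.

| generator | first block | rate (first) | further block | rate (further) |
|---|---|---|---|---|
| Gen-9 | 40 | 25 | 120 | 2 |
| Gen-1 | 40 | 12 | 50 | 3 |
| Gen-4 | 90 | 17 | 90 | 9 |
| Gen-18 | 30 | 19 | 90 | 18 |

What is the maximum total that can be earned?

Treat each block as its own option and order by rate: Gen-9/first 25 > Gen-18/first 19 > Gen-18/second 18 > Gen-4/first 17 > Gen-1/first 12 > Gen-4/second 9 > Gen-1/second 3 > Gen-9/second 2.
Fill Gen-9 first block (40 at 25) — 160 left.
Gen-18/first (19): +30 — 130 left.
Gen-18 second at 18: fill all 90 — 40 left.
40 remain; put them into Gen-4 first at 17.
Total = 25×40 + 19×30 + 18×90 + 17×40 = 3870.

3870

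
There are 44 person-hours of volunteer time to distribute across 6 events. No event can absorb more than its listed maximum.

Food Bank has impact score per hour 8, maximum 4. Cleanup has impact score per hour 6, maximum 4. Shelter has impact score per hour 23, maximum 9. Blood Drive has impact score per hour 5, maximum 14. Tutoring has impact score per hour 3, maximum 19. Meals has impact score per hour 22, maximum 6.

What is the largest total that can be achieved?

Order the events by impact score per hour: Shelter 23 > Meals 22 > Food Bank 8 > Cleanup 6 > Blood Drive 5 > Tutoring 3.
Give Shelter 9 to hit its cap of 9 ; 35 left.
Meals: +6 to 6 (cap) ; 29 left.
Give Food Bank 4 to hit its cap of 4 ; 25 left.
Cleanup: +4 to 4 (cap) ; 21 left.
Blood Drive: +14 to 14 (cap) ; 7 left.
Tutoring: +7 (room for 19) → 7. Pool exhausted.
Total = 8×4 + 6×4 + 23×9 + 5×14 + 3×7 + 22×6 = 486.

486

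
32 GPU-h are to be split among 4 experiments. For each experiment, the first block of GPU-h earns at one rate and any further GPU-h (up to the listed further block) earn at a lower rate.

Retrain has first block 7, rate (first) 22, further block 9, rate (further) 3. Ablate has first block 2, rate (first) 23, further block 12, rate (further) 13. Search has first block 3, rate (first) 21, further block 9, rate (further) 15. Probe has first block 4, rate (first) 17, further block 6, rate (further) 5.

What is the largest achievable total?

557

Order all 8 blocks by rate: Ablate/tier1 23 > Retrain/tier1 22 > Search/tier1 21 > Probe/tier1 17 > Search/tier2 15 > Ablate/tier2 13 > Probe/tier2 5 > Retrain/tier2 3.
Ablate/tier1 (23): +2 → 30 left.
Retrain tier1 at 22: fill all 7 → 23 left.
Search tier1 at 21: fill all 3 → 20 left.
Probe/tier1 (17): +4 → 16 left.
Fill Search tier2 block (9 at 15) → 7 left.
Ablate tier2 at 13: only 7 left, fill 7.
Total = 23×2 + 22×7 + 21×3 + 17×4 + 15×9 + 13×7 = 557.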